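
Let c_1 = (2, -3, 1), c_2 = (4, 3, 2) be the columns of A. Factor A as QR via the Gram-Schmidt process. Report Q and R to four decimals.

Q = [[0.5345, 0.7171], [-0.8018, 0.5976], [0.2673, 0.3586]], R = [[3.7417, 0.2673], [0.0000, 5.3785]]

c_1 = (2, -3, 1); ‖c_1‖ = 3.7417, so e_1 = (0.5345, -0.8018, 0.2673).
e_1·c_2 = 0.5345·4 + (-0.8018)·3 + 0.2673·2 = 0.2673.
u_2 = c_2 − 0.2673·e_1 = (3.8571, 3.2143, 1.9286).
‖u_2‖ = 5.3785, so e_2 = (0.7171, 0.5976, 0.3586).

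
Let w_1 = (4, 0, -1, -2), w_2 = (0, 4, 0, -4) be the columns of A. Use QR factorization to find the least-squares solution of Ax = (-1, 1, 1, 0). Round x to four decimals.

x = (-0.3158, 0.2039)

w_1 = (4, 0, -1, -2); ‖w_1‖ = 4.5826, so q_1 = (0.8729, 0.0000, -0.2182, -0.4364).
q_1·w_2 = 0.8729·0 + 0.0000·4 + (-0.2182)·0 + (-0.4364)·(-4) = 1.7457.
u_2 = w_2 − 1.7457·q_1 = (-1.5238, 4.0000, 0.3810, -3.2381).
‖u_2‖ = 5.3807, so q_2 = (-0.2832, 0.7434, 0.0708, -0.6018).
Qᵀb = (-1.0911, 1.0974).
Back-substitute: x_2 = 1.0974/5.3807 = 0.2039.
x_1 = (-1.0911 − 1.7457·0.2039)/4.5826 = -0.3158.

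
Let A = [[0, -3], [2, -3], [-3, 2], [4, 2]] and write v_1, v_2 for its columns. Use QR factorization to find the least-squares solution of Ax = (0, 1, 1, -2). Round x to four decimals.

q_1 = v_1/‖v_1‖ = (0, 2, -3, 4)/5.3852 = (0.0000, 0.3714, -0.5571, 0.7428).
r_{12} = q_1·v_2 = -0.7428.
u_2 = v_2 + 0.7428·q_1 = (-3.0000, -2.7241, 1.5862, 2.5517).
‖u_2‖ = 5.0446, so q_2 = (-0.5947, -0.5400, 0.3144, 0.5058).
Qᵀb = (-1.6713, -1.2372).
Back-substitute: x_2 = -1.2372/5.0446 = -0.2453.
x_1 = (-1.6713 + 0.7428·(-0.2453))/5.3852 = -0.3442.

x = (-0.3442, -0.2453)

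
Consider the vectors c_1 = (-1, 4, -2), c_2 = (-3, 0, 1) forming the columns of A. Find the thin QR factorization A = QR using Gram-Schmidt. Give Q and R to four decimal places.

Q = [[-0.2182, -0.9359], [0.8729, -0.0604], [-0.4364, 0.3472]], R = [[4.5826, 0.2182], [0.0000, 3.1547]]

q_1 = c_1/‖c_1‖ = (-1, 4, -2)/4.5826 = (-0.2182, 0.8729, -0.4364).
r_{12} = q_1·c_2 = 0.2182.
u_2 = c_2 − 0.2182·q_1 = (-2.9524, -0.1905, 1.0952).
‖u_2‖ = 3.1547, so q_2 = (-0.9359, -0.0604, 0.3472).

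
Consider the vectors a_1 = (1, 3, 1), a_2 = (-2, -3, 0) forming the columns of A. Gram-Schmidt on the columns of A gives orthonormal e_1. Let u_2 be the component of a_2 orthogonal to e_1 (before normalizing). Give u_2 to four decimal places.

u_2 = (-1.0000, 0.0000, 1.0000)

a_1 = (1, 3, 1); ‖a_1‖ = 3.3166, so e_1 = (0.3015, 0.9045, 0.3015).
e_1·a_2 = 0.3015·(-2) + 0.9045·(-3) + 0.3015·0 = -3.3166.
u_2 = a_2 + 3.3166·e_1 = (-1.0000, 0.0000, 1.0000).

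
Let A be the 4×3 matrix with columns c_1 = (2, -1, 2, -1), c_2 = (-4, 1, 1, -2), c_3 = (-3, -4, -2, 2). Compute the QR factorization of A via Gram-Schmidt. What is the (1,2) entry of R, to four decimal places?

c_1 = (2, -1, 2, -1); ‖c_1‖ = 3.1623, so e_1 = (0.6325, -0.3162, 0.6325, -0.3162).
r_{12} = e_1·c_2 = -1.5811.

r_{12} = -1.5811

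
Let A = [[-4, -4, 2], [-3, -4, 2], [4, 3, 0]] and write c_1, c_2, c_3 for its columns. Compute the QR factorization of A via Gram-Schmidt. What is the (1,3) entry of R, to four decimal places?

q_1 = c_1/‖c_1‖ = (-4, -3, 4)/6.4031 = (-0.6247, -0.4685, 0.6247).
r_{13} = q_1·c_3 = -2.1864.

r_{13} = -2.1864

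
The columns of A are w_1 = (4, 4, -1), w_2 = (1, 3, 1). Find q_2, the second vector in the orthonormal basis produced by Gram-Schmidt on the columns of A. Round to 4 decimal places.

q_2 = (-0.4001, 0.5779, 0.7113)

q_1 = w_1/‖w_1‖ = (4, 4, -1)/5.7446 = (0.6963, 0.6963, -0.1741).
r_{12} = q_1·w_2 = 2.6112.
u_2 = w_2 − 2.6112·q_1 = (-0.8182, 1.1818, 1.4545).
‖u_2‖ = 2.0449, so q_2 = (-0.4001, 0.5779, 0.7113).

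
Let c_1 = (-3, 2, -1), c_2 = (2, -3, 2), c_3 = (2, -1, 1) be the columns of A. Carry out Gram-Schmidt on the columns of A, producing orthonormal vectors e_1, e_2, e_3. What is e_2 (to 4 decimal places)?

e_2 = (-0.5774, -0.5774, 0.5774)

c_1 = (-3, 2, -1); ‖c_1‖ = 3.7417, so e_1 = (-0.8018, 0.5345, -0.2673).
e_1·c_2 = (-0.8018)·2 + 0.5345·(-3) + (-0.2673)·2 = -3.7417.
u_2 = c_2 + 3.7417·e_1 = (-1.0000, -1.0000, 1.0000).
‖u_2‖ = 1.7321, so e_2 = (-0.5774, -0.5774, 0.5774).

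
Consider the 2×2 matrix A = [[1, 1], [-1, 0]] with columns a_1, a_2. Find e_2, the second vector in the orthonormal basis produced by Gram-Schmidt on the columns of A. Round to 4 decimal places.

e_2 = (0.7071, 0.7071)

e_1 = a_1/‖a_1‖ = (1, -1)/1.4142 = (0.7071, -0.7071).
r_{12} = e_1·a_2 = 0.7071.
u_2 = a_2 − 0.7071·e_1 = (0.5000, 0.5000).
‖u_2‖ = 0.7071, so e_2 = (0.7071, 0.7071).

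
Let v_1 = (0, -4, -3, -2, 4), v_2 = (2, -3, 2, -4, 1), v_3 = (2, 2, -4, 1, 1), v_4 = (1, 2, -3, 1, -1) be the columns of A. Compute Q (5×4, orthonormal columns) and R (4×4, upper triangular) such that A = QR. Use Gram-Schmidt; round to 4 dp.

v_1 = (0, -4, -3, -2, 4); ‖v_1‖ = 6.7082, so e_1 = (0.0000, -0.5963, -0.4472, -0.2981, 0.5963).
e_1·v_2 = 0.0000·2 + (-0.5963)·(-3) + (-0.4472)·2 + (-0.2981)·(-4) + 0.5963·1 = 2.6833.
u_2 = v_2 − 2.6833·e_1 = (2.0000, -1.4000, 3.2000, -3.2000, -0.6000).
‖u_2‖ = 5.1769, so e_2 = (0.3863, -0.2704, 0.6181, -0.6181, -0.1159).
e_1·v_3 = 0.0000·2 + (-0.5963)·2 + (-0.4472)·(-4) + (-0.2981)·1 + 0.5963·1 = 0.8944; e_2·v_3 = 0.3863·2 + (-0.2704)·2 + 0.6181·(-4) + (-0.6181)·1 + (-0.1159)·1 = -2.9748.
u_3 = v_3 − 0.8944·e_1 + 2.9748·e_2 = (3.1493, 1.7289, -1.7612, -0.5721, 0.1219).
‖u_3‖ = 4.0436, so e_3 = (0.7788, 0.4276, -0.4356, -0.1415, 0.0301).
e_1·v_4 = 0.0000·1 + (-0.5963)·2 + (-0.4472)·(-3) + (-0.2981)·1 + 0.5963·(-1) = -0.7454; e_2·v_4 = 0.3863·1 + (-0.2704)·2 + 0.6181·(-3) + (-0.6181)·1 + (-0.1159)·(-1) = -2.5112; e_3·v_4 = 0.7788·1 + 0.4276·2 + (-0.4356)·(-3) + (-0.1415)·1 + 0.0301·(-1) = 2.7689.
u_4 = v_4 + 0.7454·e_1 + 2.5112·e_2 − 2.7689·e_3 = (-0.1864, -0.3074, -0.5751, -0.3827, -0.9301).
‖u_4‖ = 1.2130, so e_4 = (-0.1536, -0.2534, -0.4741, -0.3155, -0.7667).

Q = [[0.0000, 0.3863, 0.7788, -0.1536], [-0.5963, -0.2704, 0.4276, -0.2534], [-0.4472, 0.6181, -0.4356, -0.4741], [-0.2981, -0.6181, -0.1415, -0.3155], [0.5963, -0.1159, 0.0301, -0.7667]], R = [[6.7082, 2.6833, 0.8944, -0.7454], [0.0000, 5.1769, -2.9748, -2.5112], [0.0000, 0.0000, 4.0436, 2.7689], [0.0000, 0.0000, 0.0000, 1.2130]]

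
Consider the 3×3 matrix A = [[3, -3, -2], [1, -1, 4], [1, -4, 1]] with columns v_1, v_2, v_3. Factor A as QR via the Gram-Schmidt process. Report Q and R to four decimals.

v_1 = (3, 1, 1); ‖v_1‖ = 3.3166, so e_1 = (0.9045, 0.3015, 0.3015).
e_1·v_2 = 0.9045·(-3) + 0.3015·(-1) + 0.3015·(-4) = -4.2212.
u_2 = v_2 + 4.2212·e_1 = (0.8182, 0.2727, -2.7273).
‖u_2‖ = 2.8604, so e_2 = (0.2860, 0.0953, -0.9535).
e_1·v_3 = 0.9045·(-2) + 0.3015·4 + 0.3015·1 = -0.3015; e_2·v_3 = 0.2860·(-2) + 0.0953·4 + (-0.9535)·1 = -1.1442.
u_3 = v_3 + 0.3015·e_1 + 1.1442·e_2 = (-1.4000, 4.2000, 0.0000).
‖u_3‖ = 4.4272, so e_3 = (-0.3162, 0.9487, 0.0000).

Q = [[0.9045, 0.2860, -0.3162], [0.3015, 0.0953, 0.9487], [0.3015, -0.9535, 0.0000]], R = [[3.3166, -4.2212, -0.3015], [0.0000, 2.8604, -1.1442], [0.0000, 0.0000, 4.4272]]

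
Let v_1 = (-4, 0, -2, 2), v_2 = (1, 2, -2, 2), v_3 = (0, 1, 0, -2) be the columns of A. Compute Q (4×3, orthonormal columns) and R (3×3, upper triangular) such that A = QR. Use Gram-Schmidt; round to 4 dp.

v_1 = (-4, 0, -2, 2); ‖v_1‖ = 4.8990, so q_1 = (-0.8165, 0.0000, -0.4082, 0.4082).
q_1·v_2 = (-0.8165)·1 + 0.0000·2 + (-0.4082)·(-2) + 0.4082·2 = 0.8165.
u_2 = v_2 − 0.8165·q_1 = (1.6667, 2.0000, -1.6667, 1.6667).
‖u_2‖ = 3.5119, so q_2 = (0.4746, 0.5695, -0.4746, 0.4746).
q_1·v_3 = (-0.8165)·0 + 0.0000·1 + (-0.4082)·0 + 0.4082·(-2) = -0.8165; q_2·v_3 = 0.4746·0 + 0.5695·1 + (-0.4746)·0 + 0.4746·(-2) = -0.3797.
u_3 = v_3 + 0.8165·q_1 + 0.3797·q_2 = (-0.4865, 1.2162, -0.5135, -1.4865).
‖u_3‖ = 2.0468, so q_3 = (-0.2377, 0.5942, -0.2509, -0.7263).

Q = [[-0.8165, 0.4746, -0.2377], [0.0000, 0.5695, 0.5942], [-0.4082, -0.4746, -0.2509], [0.4082, 0.4746, -0.7263]], R = [[4.8990, 0.8165, -0.8165], [0.0000, 3.5119, -0.3797], [0.0000, 0.0000, 2.0468]]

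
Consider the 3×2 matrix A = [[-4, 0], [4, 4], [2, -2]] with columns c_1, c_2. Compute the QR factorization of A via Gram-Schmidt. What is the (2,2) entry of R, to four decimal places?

r_{22} = 4.0000

q_1 = c_1/‖c_1‖ = (-4, 4, 2)/6.0000 = (-0.6667, 0.6667, 0.3333).
r_{12} = q_1·c_2 = 2.0000.
u_2 = c_2 − 2.0000·q_1 = (1.3333, 2.6667, -2.6667).
r_{22} = ‖u_2‖ = 4.0000.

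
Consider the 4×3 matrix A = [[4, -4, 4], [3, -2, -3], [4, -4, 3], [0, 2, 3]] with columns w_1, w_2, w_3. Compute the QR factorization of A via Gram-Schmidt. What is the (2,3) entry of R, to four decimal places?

r_{23} = 0.7362

e_1 = w_1/‖w_1‖ = (4, 3, 4, 0)/6.4031 = (0.6247, 0.4685, 0.6247, 0.0000).
r_{12} = e_1·w_2 = -5.9346.
u_2 = w_2 + 5.9346·e_1 = (-0.2927, 0.7805, -0.2927, 2.0000).
‖u_2‖ = 2.1864, so e_2 = (-0.1339, 0.3570, -0.1339, 0.9147).
r_{23} = e_2·w_3 = 0.7362.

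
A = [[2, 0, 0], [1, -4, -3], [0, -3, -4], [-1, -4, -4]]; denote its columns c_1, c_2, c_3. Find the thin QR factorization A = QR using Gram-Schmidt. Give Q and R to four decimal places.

Q = [[0.8165, 0.0000, -0.2478], [0.4082, -0.6247, 0.5471], [0.0000, -0.4685, -0.7979], [-0.4082, -0.6247, 0.0514]], R = [[2.4495, 0.0000, 0.4082], [0.0000, 6.4031, 6.2470], [0.0000, 0.0000, 1.3450]]

e_1 = c_1/‖c_1‖ = (2, 1, 0, -1)/2.4495 = (0.8165, 0.4082, 0.0000, -0.4082).
r_{12} = e_1·c_2 = 0.0000.
u_2 = c_2 + 0.0000·e_1 = (0.0000, -4.0000, -3.0000, -4.0000).
‖u_2‖ = 6.4031, so e_2 = (0.0000, -0.6247, -0.4685, -0.6247).
r_{13} = e_1·c_3 = 0.4082; r_{23} = e_2·c_3 = 6.2470.
u_3 = c_3 − 0.4082·e_1 − 6.2470·e_2 = (-0.3333, 0.7358, -1.0732, 0.0691).
‖u_3‖ = 1.3450, so e_3 = (-0.2478, 0.5471, -0.7979, 0.0514).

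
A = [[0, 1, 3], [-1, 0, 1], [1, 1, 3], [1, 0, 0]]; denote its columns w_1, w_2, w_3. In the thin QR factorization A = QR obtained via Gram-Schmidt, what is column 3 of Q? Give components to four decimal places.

q_3 = (-0.2582, 0.7746, 0.2582, 0.5164)

w_1 = (0, -1, 1, 1); ‖w_1‖ = 1.7321, so q_1 = (0.0000, -0.5774, 0.5774, 0.5774).
q_1·w_2 = 0.0000·1 + (-0.5774)·0 + 0.5774·1 + 0.5774·0 = 0.5774.
u_2 = w_2 − 0.5774·q_1 = (1.0000, 0.3333, 0.6667, -0.3333).
‖u_2‖ = 1.2910, so q_2 = (0.7746, 0.2582, 0.5164, -0.2582).
q_1·w_3 = 0.0000·3 + (-0.5774)·1 + 0.5774·3 + 0.5774·0 = 1.1547; q_2·w_3 = 0.7746·3 + 0.2582·1 + 0.5164·3 + (-0.2582)·0 = 4.1312.
u_3 = w_3 − 1.1547·q_1 − 4.1312·q_2 = (-0.2000, 0.6000, 0.2000, 0.4000).
‖u_3‖ = 0.7746, so q_3 = (-0.2582, 0.7746, 0.2582, 0.5164).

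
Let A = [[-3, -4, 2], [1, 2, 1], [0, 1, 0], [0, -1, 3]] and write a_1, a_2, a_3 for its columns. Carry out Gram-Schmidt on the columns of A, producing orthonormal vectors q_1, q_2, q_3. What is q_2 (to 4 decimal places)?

a_1 = (-3, 1, 0, 0); ‖a_1‖ = 3.1623, so q_1 = (-0.9487, 0.3162, 0.0000, 0.0000).
q_1·a_2 = (-0.9487)·(-4) + 0.3162·2 + 0.0000·1 + 0.0000·(-1) = 4.4272.
u_2 = a_2 − 4.4272·q_1 = (0.2000, 0.6000, 1.0000, -1.0000).
‖u_2‖ = 1.5492, so q_2 = (0.1291, 0.3873, 0.6455, -0.6455).

q_2 = (0.1291, 0.3873, 0.6455, -0.6455)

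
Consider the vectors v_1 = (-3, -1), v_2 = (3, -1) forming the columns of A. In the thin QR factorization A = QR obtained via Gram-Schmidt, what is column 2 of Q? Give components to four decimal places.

q_2 = (0.3162, -0.9487)

v_1 = (-3, -1); ‖v_1‖ = 3.1623, so q_1 = (-0.9487, -0.3162).
q_1·v_2 = (-0.9487)·3 + (-0.3162)·(-1) = -2.5298.
u_2 = v_2 + 2.5298·q_1 = (0.6000, -1.8000).
‖u_2‖ = 1.8974, so q_2 = (0.3162, -0.9487).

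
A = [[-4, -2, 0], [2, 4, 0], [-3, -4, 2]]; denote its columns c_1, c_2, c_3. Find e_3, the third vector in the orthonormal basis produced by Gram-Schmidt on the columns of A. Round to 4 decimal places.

e_3 = (-0.2481, 0.6202, 0.7442)

c_1 = (-4, 2, -3); ‖c_1‖ = 5.3852, so e_1 = (-0.7428, 0.3714, -0.5571).
e_1·c_2 = (-0.7428)·(-2) + 0.3714·4 + (-0.5571)·(-4) = 5.1995.
u_2 = c_2 − 5.1995·e_1 = (1.8621, 2.0690, -1.1034).
‖u_2‖ = 2.9942, so e_2 = (0.6219, 0.6910, -0.3685).
e_1·c_3 = (-0.7428)·0 + 0.3714·0 + (-0.5571)·2 = -1.1142; e_2·c_3 = 0.6219·0 + 0.6910·0 + (-0.3685)·2 = -0.7370.
u_3 = c_3 + 1.1142·e_1 + 0.7370·e_2 = (-0.3692, 0.9231, 1.1077).
‖u_3‖ = 1.4884, so e_3 = (-0.2481, 0.6202, 0.7442).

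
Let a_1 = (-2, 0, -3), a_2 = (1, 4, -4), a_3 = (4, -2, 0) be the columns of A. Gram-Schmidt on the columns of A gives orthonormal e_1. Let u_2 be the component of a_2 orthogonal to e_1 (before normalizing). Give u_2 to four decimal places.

a_1 = (-2, 0, -3); ‖a_1‖ = 3.6056, so e_1 = (-0.5547, 0.0000, -0.8321).
e_1·a_2 = (-0.5547)·1 + 0.0000·4 + (-0.8321)·(-4) = 2.7735.
u_2 = a_2 − 2.7735·e_1 = (2.5385, 4.0000, -1.6923).

u_2 = (2.5385, 4.0000, -1.6923)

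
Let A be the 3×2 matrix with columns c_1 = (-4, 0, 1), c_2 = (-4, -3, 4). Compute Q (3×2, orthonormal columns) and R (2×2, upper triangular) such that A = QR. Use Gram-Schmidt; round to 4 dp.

c_1 = (-4, 0, 1); ‖c_1‖ = 4.1231, so q_1 = (-0.9701, 0.0000, 0.2425).
q_1·c_2 = (-0.9701)·(-4) + 0.0000·(-3) + 0.2425·4 = 4.8507.
u_2 = c_2 − 4.8507·q_1 = (0.7059, -3.0000, 2.8235).
‖u_2‖ = 4.1798, so q_2 = (0.1689, -0.7177, 0.6755).

Q = [[-0.9701, 0.1689], [0.0000, -0.7177], [0.2425, 0.6755]], R = [[4.1231, 4.8507], [0.0000, 4.1798]]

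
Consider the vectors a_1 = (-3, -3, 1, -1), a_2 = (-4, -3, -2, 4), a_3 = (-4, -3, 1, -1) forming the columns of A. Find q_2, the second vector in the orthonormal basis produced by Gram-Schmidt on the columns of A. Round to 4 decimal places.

q_2 = (-0.3012, -0.1291, -0.4734, 0.8176)

a_1 = (-3, -3, 1, -1); ‖a_1‖ = 4.4721, so q_1 = (-0.6708, -0.6708, 0.2236, -0.2236).
q_1·a_2 = (-0.6708)·(-4) + (-0.6708)·(-3) + 0.2236·(-2) + (-0.2236)·4 = 3.3541.
u_2 = a_2 − 3.3541·q_1 = (-1.7500, -0.7500, -2.7500, 4.7500).
‖u_2‖ = 5.8095, so q_2 = (-0.3012, -0.1291, -0.4734, 0.8176).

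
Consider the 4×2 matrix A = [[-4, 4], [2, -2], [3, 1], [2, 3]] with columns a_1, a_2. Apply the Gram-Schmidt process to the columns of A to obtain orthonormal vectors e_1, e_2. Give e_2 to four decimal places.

e_2 = (0.5197, -0.2598, 0.3897, 0.7145)

a_1 = (-4, 2, 3, 2); ‖a_1‖ = 5.7446, so e_1 = (-0.6963, 0.3482, 0.5222, 0.3482).
e_1·a_2 = (-0.6963)·4 + 0.3482·(-2) + 0.5222·1 + 0.3482·3 = -1.9149.
u_2 = a_2 + 1.9149·e_1 = (2.6667, -1.3333, 2.0000, 3.6667).
‖u_2‖ = 5.1316, so e_2 = (0.5197, -0.2598, 0.3897, 0.7145).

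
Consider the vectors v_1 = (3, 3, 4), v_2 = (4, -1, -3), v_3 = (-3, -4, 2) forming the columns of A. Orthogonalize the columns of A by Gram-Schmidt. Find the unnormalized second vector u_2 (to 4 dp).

u_2 = (4.2647, -0.7353, -2.6471)

v_1 = (3, 3, 4); ‖v_1‖ = 5.8310, so q_1 = (0.5145, 0.5145, 0.6860).
q_1·v_2 = 0.5145·4 + 0.5145·(-1) + 0.6860·(-3) = -0.5145.
u_2 = v_2 + 0.5145·q_1 = (4.2647, -0.7353, -2.6471).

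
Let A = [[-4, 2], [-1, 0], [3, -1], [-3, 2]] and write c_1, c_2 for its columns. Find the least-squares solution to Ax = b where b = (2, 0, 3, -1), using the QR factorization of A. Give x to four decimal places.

x = (0.7308, 1.2692)

q_1 = c_1/‖c_1‖ = (-4, -1, 3, -3)/5.9161 = (-0.6761, -0.1690, 0.5071, -0.5071).
r_{12} = q_1·c_2 = -2.8735.
u_2 = c_2 + 2.8735·q_1 = (0.0571, -0.4857, 0.4571, 0.5429).
‖u_2‖ = 0.8619, so q_2 = (0.0663, -0.5635, 0.5304, 0.6298).
Qᵀb = (0.6761, 1.0939).
Back-substitute: x_2 = 1.0939/0.8619 = 1.2692.
x_1 = (0.6761 + 2.8735·1.2692)/5.9161 = 0.7308.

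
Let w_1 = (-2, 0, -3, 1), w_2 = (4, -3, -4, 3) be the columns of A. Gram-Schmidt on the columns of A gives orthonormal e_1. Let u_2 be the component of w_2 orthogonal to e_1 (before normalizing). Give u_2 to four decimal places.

w_1 = (-2, 0, -3, 1); ‖w_1‖ = 3.7417, so e_1 = (-0.5345, 0.0000, -0.8018, 0.2673).
e_1·w_2 = (-0.5345)·4 + 0.0000·(-3) + (-0.8018)·(-4) + 0.2673·3 = 1.8708.
u_2 = w_2 − 1.8708·e_1 = (5.0000, -3.0000, -2.5000, 2.5000).

u_2 = (5.0000, -3.0000, -2.5000, 2.5000)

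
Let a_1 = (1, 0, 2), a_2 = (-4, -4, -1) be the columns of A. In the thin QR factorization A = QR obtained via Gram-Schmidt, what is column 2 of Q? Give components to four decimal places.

q_2 = (-0.5512, -0.7875, 0.2756)

q_1 = a_1/‖a_1‖ = (1, 0, 2)/2.2361 = (0.4472, 0.0000, 0.8944).
r_{12} = q_1·a_2 = -2.6833.
u_2 = a_2 + 2.6833·q_1 = (-2.8000, -4.0000, 1.4000).
‖u_2‖ = 5.0794, so q_2 = (-0.5512, -0.7875, 0.2756).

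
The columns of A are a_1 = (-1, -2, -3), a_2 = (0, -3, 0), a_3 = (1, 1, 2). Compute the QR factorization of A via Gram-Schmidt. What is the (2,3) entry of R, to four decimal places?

a_1 = (-1, -2, -3); ‖a_1‖ = 3.7417, so e_1 = (-0.2673, -0.5345, -0.8018).
e_1·a_2 = (-0.2673)·0 + (-0.5345)·(-3) + (-0.8018)·0 = 1.6036.
u_2 = a_2 − 1.6036·e_1 = (0.4286, -2.1429, 1.2857).
‖u_2‖ = 2.5355, so e_2 = (0.1690, -0.8452, 0.5071).
r_{23} = e_2·a_3 = 0.3381.

r_{23} = 0.3381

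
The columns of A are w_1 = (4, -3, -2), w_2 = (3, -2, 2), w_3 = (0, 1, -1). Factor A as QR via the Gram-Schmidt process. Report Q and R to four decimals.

Q = [[0.7428, 0.3340, 0.5803], [-0.5571, -0.1724, 0.8124], [-0.3714, 0.9267, -0.0580]], R = [[5.3852, 2.5997, -0.1857], [0.0000, 3.2002, -1.0991], [0.0000, 0.0000, 0.8704]]

w_1 = (4, -3, -2); ‖w_1‖ = 5.3852, so q_1 = (0.7428, -0.5571, -0.3714).
q_1·w_2 = 0.7428·3 + (-0.5571)·(-2) + (-0.3714)·2 = 2.5997.
u_2 = w_2 − 2.5997·q_1 = (1.0690, -0.5517, 2.9655).
‖u_2‖ = 3.2002, so q_2 = (0.3340, -0.1724, 0.9267).
q_1·w_3 = 0.7428·0 + (-0.5571)·1 + (-0.3714)·(-1) = -0.1857; q_2·w_3 = 0.3340·0 + (-0.1724)·1 + 0.9267·(-1) = -1.0991.
u_3 = w_3 + 0.1857·q_1 + 1.0991·q_2 = (0.5051, 0.7071, -0.0505).
‖u_3‖ = 0.8704, so q_3 = (0.5803, 0.8124, -0.0580).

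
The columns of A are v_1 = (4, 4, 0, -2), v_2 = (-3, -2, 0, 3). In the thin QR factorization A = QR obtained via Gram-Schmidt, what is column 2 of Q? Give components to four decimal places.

q_2 = (-0.0619, 0.4952, 0.0000, 0.8666)

v_1 = (4, 4, 0, -2); ‖v_1‖ = 6.0000, so q_1 = (0.6667, 0.6667, 0.0000, -0.3333).
q_1·v_2 = 0.6667·(-3) + 0.6667·(-2) + 0.0000·0 + (-0.3333)·3 = -4.3333.
u_2 = v_2 + 4.3333·q_1 = (-0.1111, 0.8889, 0.0000, 1.5556).
‖u_2‖ = 1.7951, so q_2 = (-0.0619, 0.4952, 0.0000, 0.8666).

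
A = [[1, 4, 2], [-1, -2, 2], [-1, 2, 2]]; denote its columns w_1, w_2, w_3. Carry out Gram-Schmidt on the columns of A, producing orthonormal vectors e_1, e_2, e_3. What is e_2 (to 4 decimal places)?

e_2 = (0.6172, -0.1543, 0.7715)

e_1 = w_1/‖w_1‖ = (1, -1, -1)/1.7321 = (0.5774, -0.5774, -0.5774).
r_{12} = e_1·w_2 = 2.3094.
u_2 = w_2 − 2.3094·e_1 = (2.6667, -0.6667, 3.3333).
‖u_2‖ = 4.3205, so e_2 = (0.6172, -0.1543, 0.7715).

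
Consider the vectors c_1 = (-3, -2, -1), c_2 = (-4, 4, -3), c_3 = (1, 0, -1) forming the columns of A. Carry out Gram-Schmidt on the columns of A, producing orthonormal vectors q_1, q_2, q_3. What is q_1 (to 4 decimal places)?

q_1 = c_1/‖c_1‖ = (-3, -2, -1)/3.7417 = (-0.8018, -0.5345, -0.2673).

q_1 = (-0.8018, -0.5345, -0.2673)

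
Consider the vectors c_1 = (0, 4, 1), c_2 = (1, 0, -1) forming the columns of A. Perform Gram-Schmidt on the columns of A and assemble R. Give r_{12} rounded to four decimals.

r_{12} = -0.2425

c_1 = (0, 4, 1); ‖c_1‖ = 4.1231, so q_1 = (0.0000, 0.9701, 0.2425).
r_{12} = q_1·c_2 = -0.2425.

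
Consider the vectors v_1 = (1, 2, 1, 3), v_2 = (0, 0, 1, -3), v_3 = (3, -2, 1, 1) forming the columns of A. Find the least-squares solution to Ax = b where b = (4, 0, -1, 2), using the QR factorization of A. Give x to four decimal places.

e_1 = v_1/‖v_1‖ = (1, 2, 1, 3)/3.8730 = (0.2582, 0.5164, 0.2582, 0.7746).
r_{12} = e_1·v_2 = -2.0656.
u_2 = v_2 + 2.0656·e_1 = (0.5333, 1.0667, 1.5333, -1.4000).
‖u_2‖ = 2.3944, so e_2 = (0.2227, 0.4455, 0.6404, -0.5847).
r_{13} = e_1·v_3 = 0.7746; r_{23} = e_2·v_3 = -0.1671.
u_3 = v_3 − 0.7746·e_1 + 0.1671·e_2 = (2.8372, -2.3256, 0.9070, 0.3023).
‖u_3‖ = 3.7911, so e_3 = (0.7484, -0.6134, 0.2392, 0.0797).
Qᵀb = (2.3238, -0.9188, 2.9138).
Back-substitute: x_3 = 2.9138/3.7911 = 0.7686.
x_2 = (-0.9188 + 0.1671·0.7686)/2.3944 = -0.3301.
x_1 = (2.3238 + 2.0656·(-0.3301) − 0.7746·0.7686)/3.8730 = 0.2702.

x = (0.2702, -0.3301, 0.7686)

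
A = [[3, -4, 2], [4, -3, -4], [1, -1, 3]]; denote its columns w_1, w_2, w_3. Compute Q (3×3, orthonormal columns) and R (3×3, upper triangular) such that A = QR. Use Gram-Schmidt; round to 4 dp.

w_1 = (3, 4, 1); ‖w_1‖ = 5.0990, so q_1 = (0.5883, 0.7845, 0.1961).
q_1·w_2 = 0.5883·(-4) + 0.7845·(-3) + 0.1961·(-1) = -4.9029.
u_2 = w_2 + 4.9029·q_1 = (-1.1154, 0.8462, -0.0385).
‖u_2‖ = 1.4005, so q_2 = (-0.7964, 0.6042, -0.0275).
q_1·w_3 = 0.5883·2 + 0.7845·(-4) + 0.1961·3 = -1.3728; q_2·w_3 = (-0.7964)·2 + 0.6042·(-4) + (-0.0275)·3 = -4.0918.
u_3 = w_3 + 1.3728·q_1 + 4.0918·q_2 = (-0.4510, -0.4510, 3.1569).
‖u_3‖ = 3.2206, so q_3 = (-0.1400, -0.1400, 0.9802).

Q = [[0.5883, -0.7964, -0.1400], [0.7845, 0.6042, -0.1400], [0.1961, -0.0275, 0.9802]], R = [[5.0990, -4.9029, -1.3728], [0.0000, 1.4005, -4.0918], [0.0000, 0.0000, 3.2206]]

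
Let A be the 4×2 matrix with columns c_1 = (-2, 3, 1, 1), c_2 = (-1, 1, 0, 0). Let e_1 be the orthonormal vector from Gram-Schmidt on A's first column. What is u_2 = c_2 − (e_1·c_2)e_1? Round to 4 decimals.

u_2 = (-0.3333, 0.0000, -0.3333, -0.3333)

c_1 = (-2, 3, 1, 1); ‖c_1‖ = 3.8730, so e_1 = (-0.5164, 0.7746, 0.2582, 0.2582).
e_1·c_2 = (-0.5164)·(-1) + 0.7746·1 + 0.2582·0 + 0.2582·0 = 1.2910.
u_2 = c_2 − 1.2910·e_1 = (-0.3333, 0.0000, -0.3333, -0.3333).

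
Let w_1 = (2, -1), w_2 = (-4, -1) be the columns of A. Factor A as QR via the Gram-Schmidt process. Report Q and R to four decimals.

w_1 = (2, -1); ‖w_1‖ = 2.2361, so q_1 = (0.8944, -0.4472).
q_1·w_2 = 0.8944·(-4) + (-0.4472)·(-1) = -3.1305.
u_2 = w_2 + 3.1305·q_1 = (-1.2000, -2.4000).
‖u_2‖ = 2.6833, so q_2 = (-0.4472, -0.8944).

Q = [[0.8944, -0.4472], [-0.4472, -0.8944]], R = [[2.2361, -3.1305], [0.0000, 2.6833]]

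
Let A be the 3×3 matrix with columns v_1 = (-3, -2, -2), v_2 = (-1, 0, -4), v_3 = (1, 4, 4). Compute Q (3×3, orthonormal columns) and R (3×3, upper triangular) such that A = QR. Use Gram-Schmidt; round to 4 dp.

v_1 = (-3, -2, -2); ‖v_1‖ = 4.1231, so q_1 = (-0.7276, -0.4851, -0.4851).
q_1·v_2 = (-0.7276)·(-1) + (-0.4851)·0 + (-0.4851)·(-4) = 2.6679.
u_2 = v_2 − 2.6679·q_1 = (0.9412, 1.2941, -2.7059).
‖u_2‖ = 3.1436, so q_2 = (0.2994, 0.4117, -0.8608).
q_1·v_3 = (-0.7276)·1 + (-0.4851)·4 + (-0.4851)·4 = -4.6082; q_2·v_3 = 0.2994·1 + 0.4117·4 + (-0.8608)·4 = -1.4970.
u_3 = v_3 + 4.6082·q_1 + 1.4970·q_2 = (-1.9048, 2.3810, 0.4762).
‖u_3‖ = 3.0861, so q_3 = (-0.6172, 0.7715, 0.1543).

Q = [[-0.7276, 0.2994, -0.6172], [-0.4851, 0.4117, 0.7715], [-0.4851, -0.8608, 0.1543]], R = [[4.1231, 2.6679, -4.6082], [0.0000, 3.1436, -1.4970], [0.0000, 0.0000, 3.0861]]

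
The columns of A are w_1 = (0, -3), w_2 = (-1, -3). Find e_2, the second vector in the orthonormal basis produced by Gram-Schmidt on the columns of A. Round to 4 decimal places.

w_1 = (0, -3); ‖w_1‖ = 3.0000, so e_1 = (0.0000, -1.0000).
e_1·w_2 = 0.0000·(-1) + (-1.0000)·(-3) = 3.0000.
u_2 = w_2 − 3.0000·e_1 = (-1.0000, 0.0000).
‖u_2‖ = 1.0000, so e_2 = (-1.0000, 0.0000).

e_2 = (-1.0000, 0.0000)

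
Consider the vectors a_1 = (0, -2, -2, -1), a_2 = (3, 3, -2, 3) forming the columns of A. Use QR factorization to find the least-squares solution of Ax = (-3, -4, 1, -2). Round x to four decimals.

x = (0.4055, -0.8701)

a_1 = (0, -2, -2, -1); ‖a_1‖ = 3.0000, so q_1 = (0.0000, -0.6667, -0.6667, -0.3333).
q_1·a_2 = 0.0000·3 + (-0.6667)·3 + (-0.6667)·(-2) + (-0.3333)·3 = -1.6667.
u_2 = a_2 + 1.6667·q_1 = (3.0000, 1.8889, -3.1111, 2.4444).
‖u_2‖ = 5.3125, so q_2 = (0.5647, 0.3556, -0.5856, 0.4601).
Qᵀb = (2.6667, -4.6223).
Back-substitute: x_2 = -4.6223/5.3125 = -0.8701.
x_1 = (2.6667 + 1.6667·(-0.8701))/3.0000 = 0.4055.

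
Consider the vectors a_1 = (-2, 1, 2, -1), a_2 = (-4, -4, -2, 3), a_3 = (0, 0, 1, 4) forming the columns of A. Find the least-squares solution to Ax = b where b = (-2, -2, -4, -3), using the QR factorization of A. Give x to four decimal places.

e_1 = a_1/‖a_1‖ = (-2, 1, 2, -1)/3.1623 = (-0.6325, 0.3162, 0.6325, -0.3162).
r_{12} = e_1·a_2 = -0.9487.
u_2 = a_2 + 0.9487·e_1 = (-4.6000, -3.7000, -1.4000, 2.7000).
‖u_2‖ = 6.6408, so e_2 = (-0.6927, -0.5572, -0.2108, 0.4066).
r_{13} = e_1·a_3 = -0.6325; r_{23} = e_2·a_3 = 1.4155.
u_3 = a_3 + 0.6325·e_1 − 1.4155·e_2 = (0.5805, 0.9887, 1.6984, 3.2245).
‖u_3‖ = 3.8205, so e_3 = (0.1519, 0.2588, 0.4446, 0.8440).
Qᵀb = (-0.9487, 2.1232, -5.1316).
Back-substitute: x_3 = -5.1316/3.8205 = -1.3432.
x_2 = (2.1232 − 1.4155·(-1.3432))/6.6408 = 0.6060.
x_1 = (-0.9487 + 0.9487·0.6060 + 0.6325·(-1.3432))/3.1623 = -0.3868.

x = (-0.3868, 0.6060, -1.3432)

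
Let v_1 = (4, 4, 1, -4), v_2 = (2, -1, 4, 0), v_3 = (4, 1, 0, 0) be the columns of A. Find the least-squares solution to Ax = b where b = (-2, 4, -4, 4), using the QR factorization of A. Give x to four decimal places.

x = (-0.2978, -1.2376, 0.6247)

v_1 = (4, 4, 1, -4); ‖v_1‖ = 7.0000, so q_1 = (0.5714, 0.5714, 0.1429, -0.5714).
q_1·v_2 = 0.5714·2 + 0.5714·(-1) + 0.1429·4 + (-0.5714)·0 = 1.1429.
u_2 = v_2 − 1.1429·q_1 = (1.3469, -1.6531, 3.8367, 0.6531).
‖u_2‖ = 4.4378, so q_2 = (0.3035, -0.3725, 0.8646, 0.1472).
q_1·v_3 = 0.5714·4 + 0.5714·1 + 0.1429·0 + (-0.5714)·0 = 2.8571; q_2·v_3 = 0.3035·4 + (-0.3725)·1 + 0.8646·0 + 0.1472·0 = 0.8416.
u_3 = v_3 − 2.8571·q_1 − 0.8416·q_2 = (2.1119, -0.3192, -1.1358, 1.5088).
‖u_3‖ = 2.8511, so q_3 = (0.7408, -0.1119, -0.3984, 0.5292).
Qᵀb = (-1.7143, -4.9666, 1.7810).
Back-substitute: x_3 = 1.7810/2.8511 = 0.6247.
x_2 = (-4.9666 − 0.8416·0.6247)/4.4378 = -1.2376.
x_1 = (-1.7143 − 1.1429·(-1.2376) − 2.8571·0.6247)/7.0000 = -0.2978.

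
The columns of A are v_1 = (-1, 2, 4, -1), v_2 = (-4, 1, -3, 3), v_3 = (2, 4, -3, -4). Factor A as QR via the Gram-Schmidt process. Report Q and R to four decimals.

Q = [[-0.2132, -0.7879, 0.1235], [0.4264, 0.3249, 0.7080], [0.8528, -0.2437, -0.4547], [-0.2132, 0.4630, -0.5260]], R = [[4.6904, -1.9188, -0.4264], [0.0000, 5.5963, -1.3970], [0.0000, 0.0000, 6.5472]]

v_1 = (-1, 2, 4, -1); ‖v_1‖ = 4.6904, so q_1 = (-0.2132, 0.4264, 0.8528, -0.2132).
q_1·v_2 = (-0.2132)·(-4) + 0.4264·1 + 0.8528·(-3) + (-0.2132)·3 = -1.9188.
u_2 = v_2 + 1.9188·q_1 = (-4.4091, 1.8182, -1.3636, 2.5909).
‖u_2‖ = 5.5963, so q_2 = (-0.7879, 0.3249, -0.2437, 0.4630).
q_1·v_3 = (-0.2132)·2 + 0.4264·4 + 0.8528·(-3) + (-0.2132)·(-4) = -0.4264; q_2·v_3 = (-0.7879)·2 + 0.3249·4 + (-0.2437)·(-3) + 0.4630·(-4) = -1.3970.
u_3 = v_3 + 0.4264·q_1 + 1.3970·q_2 = (0.8084, 4.6357, -2.9768, -3.4441).
‖u_3‖ = 6.5472, so q_3 = (0.1235, 0.7080, -0.4547, -0.5260).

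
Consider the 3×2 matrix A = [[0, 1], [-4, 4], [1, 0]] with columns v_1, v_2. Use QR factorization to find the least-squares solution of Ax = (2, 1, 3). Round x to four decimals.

v_1 = (0, -4, 1); ‖v_1‖ = 4.1231, so q_1 = (0.0000, -0.9701, 0.2425).
q_1·v_2 = 0.0000·1 + (-0.9701)·4 + 0.2425·0 = -3.8806.
u_2 = v_2 + 3.8806·q_1 = (1.0000, 0.2353, 0.9412).
‖u_2‖ = 1.3933, so q_2 = (0.7177, 0.1689, 0.6755).
Qᵀb = (-0.2425, 3.6309).
Back-substitute: x_2 = 3.6309/1.3933 = 2.6061.
x_1 = (-0.2425 + 3.8806·2.6061)/4.1231 = 2.3939.

x = (2.3939, 2.6061)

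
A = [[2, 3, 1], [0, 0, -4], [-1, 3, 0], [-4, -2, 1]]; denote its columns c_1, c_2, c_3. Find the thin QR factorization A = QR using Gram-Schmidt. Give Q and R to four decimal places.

c_1 = (2, 0, -1, -4); ‖c_1‖ = 4.5826, so e_1 = (0.4364, 0.0000, -0.2182, -0.8729).
e_1·c_2 = 0.4364·3 + 0.0000·0 + (-0.2182)·3 + (-0.8729)·(-2) = 2.4004.
u_2 = c_2 − 2.4004·e_1 = (1.9524, 0.0000, 3.5238, 0.0952).
‖u_2‖ = 4.0297, so e_2 = (0.4845, 0.0000, 0.8745, 0.0236).
e_1·c_3 = 0.4364·1 + 0.0000·(-4) + (-0.2182)·0 + (-0.8729)·1 = -0.4364; e_2·c_3 = 0.4845·1 + 0.0000·(-4) + 0.8745·0 + 0.0236·1 = 0.5081.
u_3 = c_3 + 0.4364·e_1 − 0.5081·e_2 = (0.9443, -4.0000, -0.5396, 0.6070).
‖u_3‖ = 4.1894, so e_3 = (0.2254, -0.9548, -0.1288, 0.1449).

Q = [[0.4364, 0.4845, 0.2254], [0.0000, 0.0000, -0.9548], [-0.2182, 0.8745, -0.1288], [-0.8729, 0.0236, 0.1449]], R = [[4.5826, 2.4004, -0.4364], [0.0000, 4.0297, 0.5081], [0.0000, 0.0000, 4.1894]]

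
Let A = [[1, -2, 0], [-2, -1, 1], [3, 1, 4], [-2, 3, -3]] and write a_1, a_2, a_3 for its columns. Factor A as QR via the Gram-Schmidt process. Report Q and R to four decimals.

Q = [[0.2357, -0.4815, -0.3949], [-0.4714, -0.3502, 0.7447], [0.7071, 0.3939, 0.5057], [-0.4714, 0.7003, -0.1836]], R = [[4.2426, -0.7071, 3.7712], [0.0000, 3.8079, -0.8754], [0.0000, 0.0000, 3.3184]]

e_1 = a_1/‖a_1‖ = (1, -2, 3, -2)/4.2426 = (0.2357, -0.4714, 0.7071, -0.4714).
r_{12} = e_1·a_2 = -0.7071.
u_2 = a_2 + 0.7071·e_1 = (-1.8333, -1.3333, 1.5000, 2.6667).
‖u_2‖ = 3.8079, so e_2 = (-0.4815, -0.3502, 0.3939, 0.7003).
r_{13} = e_1·a_3 = 3.7712; r_{23} = e_2·a_3 = -0.8754.
u_3 = a_3 − 3.7712·e_1 + 0.8754·e_2 = (-1.3103, 2.4713, 1.6782, -0.6092).
‖u_3‖ = 3.3184, so e_3 = (-0.3949, 0.7447, 0.5057, -0.1836).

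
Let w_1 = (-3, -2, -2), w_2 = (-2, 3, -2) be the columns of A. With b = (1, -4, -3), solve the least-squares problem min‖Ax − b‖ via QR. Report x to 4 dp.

w_1 = (-3, -2, -2); ‖w_1‖ = 4.1231, so q_1 = (-0.7276, -0.4851, -0.4851).
q_1·w_2 = (-0.7276)·(-2) + (-0.4851)·3 + (-0.4851)·(-2) = 0.9701.
u_2 = w_2 − 0.9701·q_1 = (-1.2941, 3.4706, -1.5294).
‖u_2‖ = 4.0073, so q_2 = (-0.3229, 0.8661, -0.3817).
Qᵀb = (2.6679, -2.6422).
Back-substitute: x_2 = -2.6422/4.0073 = -0.6593.
x_1 = (2.6679 − 0.9701·(-0.6593))/4.1231 = 0.8022.

x = (0.8022, -0.6593)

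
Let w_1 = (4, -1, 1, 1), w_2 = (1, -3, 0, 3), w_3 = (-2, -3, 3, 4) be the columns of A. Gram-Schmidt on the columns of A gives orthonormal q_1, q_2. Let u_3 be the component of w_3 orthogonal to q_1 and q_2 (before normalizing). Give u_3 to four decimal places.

w_1 = (4, -1, 1, 1); ‖w_1‖ = 4.3589, so q_1 = (0.9177, -0.2294, 0.2294, 0.2294).
q_1·w_2 = 0.9177·1 + (-0.2294)·(-3) + 0.2294·0 + 0.2294·3 = 2.2942.
u_2 = w_2 − 2.2942·q_1 = (-1.1053, -2.4737, -0.5263, 2.4737).
‖u_2‖ = 3.7063, so q_2 = (-0.2982, -0.6674, -0.1420, 0.6674).
q_1·w_3 = 0.9177·(-2) + (-0.2294)·(-3) + 0.2294·3 + 0.2294·4 = 0.4588; q_2·w_3 = (-0.2982)·(-2) + (-0.6674)·(-3) + (-0.1420)·3 + 0.6674·4 = 4.8424.
u_3 = w_3 − 0.4588·q_1 − 4.8424·q_2 = (-0.9770, 0.3372, 3.5824, 0.6628).

u_3 = (-0.9770, 0.3372, 3.5824, 0.6628)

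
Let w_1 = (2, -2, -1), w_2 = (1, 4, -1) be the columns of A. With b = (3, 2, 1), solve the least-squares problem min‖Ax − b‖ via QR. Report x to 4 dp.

w_1 = (2, -2, -1); ‖w_1‖ = 3.0000, so q_1 = (0.6667, -0.6667, -0.3333).
q_1·w_2 = 0.6667·1 + (-0.6667)·4 + (-0.3333)·(-1) = -1.6667.
u_2 = w_2 + 1.6667·q_1 = (2.1111, 2.8889, -1.5556).
‖u_2‖ = 3.9016, so q_2 = (0.5411, 0.7404, -0.3987).
Qᵀb = (0.3333, 2.7055).
Back-substitute: x_2 = 2.7055/3.9016 = 0.6934.
x_1 = (0.3333 + 1.6667·0.6934)/3.0000 = 0.4964.

x = (0.4964, 0.6934)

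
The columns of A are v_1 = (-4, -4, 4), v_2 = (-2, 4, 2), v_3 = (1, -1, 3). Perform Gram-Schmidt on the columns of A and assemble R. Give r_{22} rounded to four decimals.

v_1 = (-4, -4, 4); ‖v_1‖ = 6.9282, so e_1 = (-0.5774, -0.5774, 0.5774).
e_1·v_2 = (-0.5774)·(-2) + (-0.5774)·4 + 0.5774·2 = 0.0000.
u_2 = v_2 + 0.0000·e_1 = (-2.0000, 4.0000, 2.0000).
r_{22} = ‖u_2‖ = 4.8990.

r_{22} = 4.8990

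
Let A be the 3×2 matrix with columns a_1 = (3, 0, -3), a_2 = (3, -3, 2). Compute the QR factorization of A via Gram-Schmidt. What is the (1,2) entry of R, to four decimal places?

q_1 = a_1/‖a_1‖ = (3, 0, -3)/4.2426 = (0.7071, 0.0000, -0.7071).
r_{12} = q_1·a_2 = 0.7071.

r_{12} = 0.7071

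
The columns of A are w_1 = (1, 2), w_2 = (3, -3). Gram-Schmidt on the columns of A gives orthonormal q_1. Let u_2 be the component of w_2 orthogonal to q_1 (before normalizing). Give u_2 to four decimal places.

u_2 = (3.6000, -1.8000)

q_1 = w_1/‖w_1‖ = (1, 2)/2.2361 = (0.4472, 0.8944).
r_{12} = q_1·w_2 = -1.3416.
u_2 = w_2 + 1.3416·q_1 = (3.6000, -1.8000).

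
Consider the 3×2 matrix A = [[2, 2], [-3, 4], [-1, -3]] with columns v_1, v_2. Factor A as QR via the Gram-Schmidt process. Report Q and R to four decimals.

v_1 = (2, -3, -1); ‖v_1‖ = 3.7417, so q_1 = (0.5345, -0.8018, -0.2673).
q_1·v_2 = 0.5345·2 + (-0.8018)·4 + (-0.2673)·(-3) = -1.3363.
u_2 = v_2 + 1.3363·q_1 = (2.7143, 2.9286, -3.3571).
‖u_2‖ = 5.2167, so q_2 = (0.5203, 0.5614, -0.6435).

Q = [[0.5345, 0.5203], [-0.8018, 0.5614], [-0.2673, -0.6435]], R = [[3.7417, -1.3363], [0.0000, 5.2167]]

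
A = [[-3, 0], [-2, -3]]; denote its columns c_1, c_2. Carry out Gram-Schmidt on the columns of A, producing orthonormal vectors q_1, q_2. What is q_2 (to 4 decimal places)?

q_1 = c_1/‖c_1‖ = (-3, -2)/3.6056 = (-0.8321, -0.5547).
r_{12} = q_1·c_2 = 1.6641.
u_2 = c_2 − 1.6641·q_1 = (1.3846, -2.0769).
‖u_2‖ = 2.4962, so q_2 = (0.5547, -0.8321).

q_2 = (0.5547, -0.8321)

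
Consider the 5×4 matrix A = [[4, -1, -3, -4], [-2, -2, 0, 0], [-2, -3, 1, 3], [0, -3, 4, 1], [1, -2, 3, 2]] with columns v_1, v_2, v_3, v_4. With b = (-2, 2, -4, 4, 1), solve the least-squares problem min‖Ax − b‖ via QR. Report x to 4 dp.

x = (-0.9666, 0.3927, 1.9731, -2.0649)

q_1 = v_1/‖v_1‖ = (4, -2, -2, 0, 1)/5.0000 = (0.8000, -0.4000, -0.4000, 0.0000, 0.2000).
r_{12} = q_1·v_2 = 0.8000.
u_2 = v_2 − 0.8000·q_1 = (-1.6400, -1.6800, -2.6800, -3.0000, -2.1600).
‖u_2‖ = 5.1342, so q_2 = (-0.3194, -0.3272, -0.5220, -0.5843, -0.4207).
r_{13} = q_1·v_3 = -2.2000; r_{23} = q_2·v_3 = -3.1631.
u_3 = v_3 + 2.2000·q_1 + 3.1631·q_2 = (-2.2504, -1.9150, -1.5311, 2.1517, 2.1093).
‖u_3‖ = 4.4894, so q_3 = (-0.5013, -0.4266, -0.3410, 0.4793, 0.4698).
r_{14} = q_1·v_4 = -4.0000; r_{24} = q_2·v_4 = -1.7140; r_{34} = q_3·v_4 = 2.4009.
u_4 = v_4 + 4.0000·q_1 + 1.7140·q_2 − 2.4009·q_3 = (-0.1440, -1.1367, 1.3241, -1.1522, 0.9509).
‖u_4‖ = 2.3018, so q_4 = (-0.0626, -0.4939, 0.5753, -0.5006, 0.4131).
Qᵀb = (-0.6000, -0.6856, 3.9006, -4.7529).
Back-substitute: x_4 = -4.7529/2.3018 = -2.0649.
x_3 = (3.9006 − 2.4009·(-2.0649))/4.4894 = 1.9731.
x_2 = (-0.6856 + 3.1631·1.9731 + 1.7140·(-2.0649))/5.1342 = 0.3927.
x_1 = (-0.6000 − 0.8000·0.3927 + 2.2000·1.9731 + 4.0000·(-2.0649))/5.0000 = -0.9666.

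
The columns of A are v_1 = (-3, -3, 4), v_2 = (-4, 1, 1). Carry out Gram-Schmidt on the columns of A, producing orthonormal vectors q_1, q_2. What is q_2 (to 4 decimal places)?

q_1 = v_1/‖v_1‖ = (-3, -3, 4)/5.8310 = (-0.5145, -0.5145, 0.6860).
r_{12} = q_1·v_2 = 2.2295.
u_2 = v_2 − 2.2295·q_1 = (-2.8529, 2.1471, -0.5294).
‖u_2‖ = 3.6096, so q_2 = (-0.7904, 0.5948, -0.1467).

q_2 = (-0.7904, 0.5948, -0.1467)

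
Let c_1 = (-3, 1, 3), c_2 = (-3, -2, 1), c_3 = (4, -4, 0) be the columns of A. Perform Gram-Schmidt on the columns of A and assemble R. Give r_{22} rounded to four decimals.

r_{22} = 2.9558

c_1 = (-3, 1, 3); ‖c_1‖ = 4.3589, so q_1 = (-0.6882, 0.2294, 0.6882).
q_1·c_2 = (-0.6882)·(-3) + 0.2294·(-2) + 0.6882·1 = 2.2942.
u_2 = c_2 − 2.2942·q_1 = (-1.4211, -2.5263, -0.5789).
r_{22} = ‖u_2‖ = 2.9558.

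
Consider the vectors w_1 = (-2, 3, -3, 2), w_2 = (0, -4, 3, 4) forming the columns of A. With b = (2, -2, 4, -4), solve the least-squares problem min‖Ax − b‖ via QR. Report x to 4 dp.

w_1 = (-2, 3, -3, 2); ‖w_1‖ = 5.0990, so q_1 = (-0.3922, 0.5883, -0.5883, 0.3922).
q_1·w_2 = (-0.3922)·0 + 0.5883·(-4) + (-0.5883)·3 + 0.3922·4 = -2.5495.
u_2 = w_2 + 2.5495·q_1 = (-1.0000, -2.5000, 1.5000, 5.0000).
‖u_2‖ = 5.8737, so q_2 = (-0.1703, -0.4256, 0.2554, 0.8513).
Qᵀb = (-5.8835, -1.8728).
Back-substitute: x_2 = -1.8728/5.8737 = -0.3188.
x_1 = (-5.8835 + 2.5495·(-0.3188))/5.0990 = -1.3133.

x = (-1.3133, -0.3188)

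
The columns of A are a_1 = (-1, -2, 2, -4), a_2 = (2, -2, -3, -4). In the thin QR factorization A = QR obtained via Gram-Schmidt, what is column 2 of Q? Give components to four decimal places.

e_2 = (0.4752, -0.1993, -0.7587, -0.3985)

a_1 = (-1, -2, 2, -4); ‖a_1‖ = 5.0000, so e_1 = (-0.2000, -0.4000, 0.4000, -0.8000).
e_1·a_2 = (-0.2000)·2 + (-0.4000)·(-2) + 0.4000·(-3) + (-0.8000)·(-4) = 2.4000.
u_2 = a_2 − 2.4000·e_1 = (2.4800, -1.0400, -3.9600, -2.0800).
‖u_2‖ = 5.2192, so e_2 = (0.4752, -0.1993, -0.7587, -0.3985).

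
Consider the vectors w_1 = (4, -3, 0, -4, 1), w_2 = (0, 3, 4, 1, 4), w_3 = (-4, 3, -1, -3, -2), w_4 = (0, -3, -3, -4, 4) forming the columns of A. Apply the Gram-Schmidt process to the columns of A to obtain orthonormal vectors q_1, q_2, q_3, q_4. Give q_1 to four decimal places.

w_1 = (4, -3, 0, -4, 1); ‖w_1‖ = 6.4807, so q_1 = (0.6172, -0.4629, 0.0000, -0.6172, 0.1543).

q_1 = (0.6172, -0.4629, 0.0000, -0.6172, 0.1543)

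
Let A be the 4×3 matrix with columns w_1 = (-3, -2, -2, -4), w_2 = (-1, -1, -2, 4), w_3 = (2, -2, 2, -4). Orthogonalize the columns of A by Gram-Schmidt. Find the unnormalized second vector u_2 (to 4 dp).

q_1 = w_1/‖w_1‖ = (-3, -2, -2, -4)/5.7446 = (-0.5222, -0.3482, -0.3482, -0.6963).
r_{12} = q_1·w_2 = -1.2185.
u_2 = w_2 + 1.2185·q_1 = (-1.6364, -1.4242, -2.4242, 3.1515).

u_2 = (-1.6364, -1.4242, -2.4242, 3.1515)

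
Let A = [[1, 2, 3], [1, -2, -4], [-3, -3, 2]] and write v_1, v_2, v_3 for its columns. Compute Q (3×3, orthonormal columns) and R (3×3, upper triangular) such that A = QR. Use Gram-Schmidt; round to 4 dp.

v_1 = (1, 1, -3); ‖v_1‖ = 3.3166, so q_1 = (0.3015, 0.3015, -0.9045).
q_1·v_2 = 0.3015·2 + 0.3015·(-2) + (-0.9045)·(-3) = 2.7136.
u_2 = v_2 − 2.7136·q_1 = (1.1818, -2.8182, -0.5455).
‖u_2‖ = 3.1042, so q_2 = (0.3807, -0.9078, -0.1757).
q_1·v_3 = 0.3015·3 + 0.3015·(-4) + (-0.9045)·2 = -2.1106; q_2·v_3 = 0.3807·3 + (-0.9078)·(-4) + (-0.1757)·2 = 4.4221.
u_3 = v_3 + 2.1106·q_1 − 4.4221·q_2 = (1.9528, 0.6509, 0.8679).
‖u_3‖ = 2.2340, so q_3 = (0.8742, 0.2914, 0.3885).

Q = [[0.3015, 0.3807, 0.8742], [0.3015, -0.9078, 0.2914], [-0.9045, -0.1757, 0.3885]], R = [[3.3166, 2.7136, -2.1106], [0.0000, 3.1042, 4.4221], [0.0000, 0.0000, 2.2340]]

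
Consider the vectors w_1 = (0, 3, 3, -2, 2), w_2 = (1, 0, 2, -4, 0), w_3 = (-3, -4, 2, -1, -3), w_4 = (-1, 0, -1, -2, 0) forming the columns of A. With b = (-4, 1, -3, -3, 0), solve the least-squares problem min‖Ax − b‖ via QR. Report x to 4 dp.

x = (0.4121, -0.8668, 0.1332, 2.7538)

q_1 = w_1/‖w_1‖ = (0, 3, 3, -2, 2)/5.0990 = (0.0000, 0.5883, 0.5883, -0.3922, 0.3922).
r_{12} = q_1·w_2 = 2.7456.
u_2 = w_2 − 2.7456·q_1 = (1.0000, -1.6154, 0.3846, -2.9231, -1.0769).
‖u_2‖ = 3.6690, so q_2 = (0.2726, -0.4403, 0.1048, -0.7967, -0.2935).
r_{13} = q_1·w_3 = -1.9612; r_{23} = q_2·w_3 = 2.8304.
u_3 = w_3 + 1.9612·q_1 − 2.8304·q_2 = (-3.7714, -1.6000, 2.8571, 0.4857, -1.4000).
‖u_3‖ = 5.2099, so q_3 = (-0.7239, -0.3071, 0.5484, 0.0932, -0.2687).
r_{14} = q_1·w_4 = 0.1961; r_{24} = q_2·w_4 = 1.2160; r_{34} = q_3·w_4 = -0.0110.
u_4 = w_4 − 0.1961·q_1 − 1.2160·q_2 + 0.0110·q_3 = (-1.3394, 0.4166, -1.2368, -0.9533, 0.2771).
‖u_4‖ = 2.1172, so q_4 = (-0.6326, 0.1968, -0.5842, -0.4502, 0.1309).
Qᵀb = (0.0000, 0.5451, 0.6636, 5.8304).
Back-substitute: x_4 = 5.8304/2.1172 = 2.7538.
x_3 = (0.6636 + 0.0110·2.7538)/5.2099 = 0.1332.
x_2 = (0.5451 − 2.8304·0.1332 − 1.2160·2.7538)/3.6690 = -0.8668.
x_1 = (0.0000 − 2.7456·(-0.8668) + 1.9612·0.1332 − 0.1961·2.7538)/5.0990 = 0.4121.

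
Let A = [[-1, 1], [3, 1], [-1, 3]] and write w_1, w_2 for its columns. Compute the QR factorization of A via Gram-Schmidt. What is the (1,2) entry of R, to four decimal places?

w_1 = (-1, 3, -1); ‖w_1‖ = 3.3166, so e_1 = (-0.3015, 0.9045, -0.3015).
r_{12} = e_1·w_2 = -0.3015.

r_{12} = -0.3015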